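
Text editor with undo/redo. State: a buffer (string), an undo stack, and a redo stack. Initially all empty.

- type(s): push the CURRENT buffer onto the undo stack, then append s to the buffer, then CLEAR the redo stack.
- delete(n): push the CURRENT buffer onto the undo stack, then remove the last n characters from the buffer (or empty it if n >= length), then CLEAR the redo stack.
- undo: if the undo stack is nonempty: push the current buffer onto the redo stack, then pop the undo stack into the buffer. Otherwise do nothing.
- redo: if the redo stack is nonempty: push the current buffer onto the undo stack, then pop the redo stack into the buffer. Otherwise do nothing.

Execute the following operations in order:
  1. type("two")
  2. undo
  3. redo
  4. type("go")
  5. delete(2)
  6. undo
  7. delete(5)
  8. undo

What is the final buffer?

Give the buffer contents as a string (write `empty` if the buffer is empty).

After op 1 (type): buf='two' undo_depth=1 redo_depth=0
After op 2 (undo): buf='(empty)' undo_depth=0 redo_depth=1
After op 3 (redo): buf='two' undo_depth=1 redo_depth=0
After op 4 (type): buf='twogo' undo_depth=2 redo_depth=0
After op 5 (delete): buf='two' undo_depth=3 redo_depth=0
After op 6 (undo): buf='twogo' undo_depth=2 redo_depth=1
After op 7 (delete): buf='(empty)' undo_depth=3 redo_depth=0
After op 8 (undo): buf='twogo' undo_depth=2 redo_depth=1

Answer: twogo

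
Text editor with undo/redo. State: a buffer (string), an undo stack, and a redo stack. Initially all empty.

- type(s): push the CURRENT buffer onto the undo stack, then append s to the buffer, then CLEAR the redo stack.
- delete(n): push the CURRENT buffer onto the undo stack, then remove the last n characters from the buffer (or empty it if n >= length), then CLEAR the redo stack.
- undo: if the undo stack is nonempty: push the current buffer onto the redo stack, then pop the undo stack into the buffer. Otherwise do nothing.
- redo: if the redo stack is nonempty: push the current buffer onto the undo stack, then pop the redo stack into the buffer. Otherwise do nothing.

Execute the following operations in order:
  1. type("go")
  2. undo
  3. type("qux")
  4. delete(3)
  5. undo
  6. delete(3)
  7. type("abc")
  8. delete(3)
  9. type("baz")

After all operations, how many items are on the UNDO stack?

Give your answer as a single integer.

Answer: 5

Derivation:
After op 1 (type): buf='go' undo_depth=1 redo_depth=0
After op 2 (undo): buf='(empty)' undo_depth=0 redo_depth=1
After op 3 (type): buf='qux' undo_depth=1 redo_depth=0
After op 4 (delete): buf='(empty)' undo_depth=2 redo_depth=0
After op 5 (undo): buf='qux' undo_depth=1 redo_depth=1
After op 6 (delete): buf='(empty)' undo_depth=2 redo_depth=0
After op 7 (type): buf='abc' undo_depth=3 redo_depth=0
After op 8 (delete): buf='(empty)' undo_depth=4 redo_depth=0
After op 9 (type): buf='baz' undo_depth=5 redo_depth=0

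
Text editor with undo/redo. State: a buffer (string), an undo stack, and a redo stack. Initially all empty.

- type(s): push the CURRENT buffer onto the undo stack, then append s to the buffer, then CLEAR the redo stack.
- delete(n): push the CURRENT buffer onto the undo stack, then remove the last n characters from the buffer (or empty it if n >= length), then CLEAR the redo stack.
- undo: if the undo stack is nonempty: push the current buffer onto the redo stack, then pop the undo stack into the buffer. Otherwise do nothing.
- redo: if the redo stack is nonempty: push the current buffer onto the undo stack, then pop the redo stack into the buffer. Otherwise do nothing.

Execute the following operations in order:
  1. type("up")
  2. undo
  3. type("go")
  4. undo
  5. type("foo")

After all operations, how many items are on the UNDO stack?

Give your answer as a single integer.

Answer: 1

Derivation:
After op 1 (type): buf='up' undo_depth=1 redo_depth=0
After op 2 (undo): buf='(empty)' undo_depth=0 redo_depth=1
After op 3 (type): buf='go' undo_depth=1 redo_depth=0
After op 4 (undo): buf='(empty)' undo_depth=0 redo_depth=1
After op 5 (type): buf='foo' undo_depth=1 redo_depth=0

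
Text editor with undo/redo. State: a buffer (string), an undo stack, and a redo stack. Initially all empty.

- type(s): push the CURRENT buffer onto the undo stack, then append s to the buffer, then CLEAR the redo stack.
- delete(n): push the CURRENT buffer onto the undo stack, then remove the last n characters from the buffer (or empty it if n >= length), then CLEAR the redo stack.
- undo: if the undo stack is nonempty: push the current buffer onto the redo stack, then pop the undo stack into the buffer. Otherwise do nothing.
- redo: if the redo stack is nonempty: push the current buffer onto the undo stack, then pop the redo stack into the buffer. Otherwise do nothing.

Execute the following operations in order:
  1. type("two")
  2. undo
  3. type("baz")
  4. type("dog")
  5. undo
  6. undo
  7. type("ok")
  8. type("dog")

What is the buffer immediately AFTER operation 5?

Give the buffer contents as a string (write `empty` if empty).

After op 1 (type): buf='two' undo_depth=1 redo_depth=0
After op 2 (undo): buf='(empty)' undo_depth=0 redo_depth=1
After op 3 (type): buf='baz' undo_depth=1 redo_depth=0
After op 4 (type): buf='bazdog' undo_depth=2 redo_depth=0
After op 5 (undo): buf='baz' undo_depth=1 redo_depth=1

Answer: baz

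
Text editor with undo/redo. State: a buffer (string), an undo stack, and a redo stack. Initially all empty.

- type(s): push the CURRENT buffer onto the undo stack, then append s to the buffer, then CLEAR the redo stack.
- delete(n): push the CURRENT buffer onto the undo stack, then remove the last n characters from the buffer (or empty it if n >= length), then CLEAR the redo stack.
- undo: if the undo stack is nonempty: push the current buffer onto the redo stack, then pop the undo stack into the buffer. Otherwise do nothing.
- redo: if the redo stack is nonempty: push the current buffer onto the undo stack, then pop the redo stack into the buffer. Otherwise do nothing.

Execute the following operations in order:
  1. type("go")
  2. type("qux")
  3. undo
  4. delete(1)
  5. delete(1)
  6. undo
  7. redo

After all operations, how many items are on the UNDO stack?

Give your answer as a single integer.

After op 1 (type): buf='go' undo_depth=1 redo_depth=0
After op 2 (type): buf='goqux' undo_depth=2 redo_depth=0
After op 3 (undo): buf='go' undo_depth=1 redo_depth=1
After op 4 (delete): buf='g' undo_depth=2 redo_depth=0
After op 5 (delete): buf='(empty)' undo_depth=3 redo_depth=0
After op 6 (undo): buf='g' undo_depth=2 redo_depth=1
After op 7 (redo): buf='(empty)' undo_depth=3 redo_depth=0

Answer: 3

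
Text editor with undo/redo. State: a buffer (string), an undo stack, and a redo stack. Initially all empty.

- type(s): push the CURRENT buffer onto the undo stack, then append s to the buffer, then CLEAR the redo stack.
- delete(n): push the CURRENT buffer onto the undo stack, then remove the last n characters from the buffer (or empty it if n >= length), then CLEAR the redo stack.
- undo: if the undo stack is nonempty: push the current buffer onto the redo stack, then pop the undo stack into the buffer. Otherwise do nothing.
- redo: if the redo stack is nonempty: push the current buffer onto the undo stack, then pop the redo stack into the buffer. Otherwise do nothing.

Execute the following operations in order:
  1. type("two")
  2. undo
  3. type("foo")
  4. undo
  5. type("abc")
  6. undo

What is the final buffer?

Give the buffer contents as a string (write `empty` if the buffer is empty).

After op 1 (type): buf='two' undo_depth=1 redo_depth=0
After op 2 (undo): buf='(empty)' undo_depth=0 redo_depth=1
After op 3 (type): buf='foo' undo_depth=1 redo_depth=0
After op 4 (undo): buf='(empty)' undo_depth=0 redo_depth=1
After op 5 (type): buf='abc' undo_depth=1 redo_depth=0
After op 6 (undo): buf='(empty)' undo_depth=0 redo_depth=1

Answer: empty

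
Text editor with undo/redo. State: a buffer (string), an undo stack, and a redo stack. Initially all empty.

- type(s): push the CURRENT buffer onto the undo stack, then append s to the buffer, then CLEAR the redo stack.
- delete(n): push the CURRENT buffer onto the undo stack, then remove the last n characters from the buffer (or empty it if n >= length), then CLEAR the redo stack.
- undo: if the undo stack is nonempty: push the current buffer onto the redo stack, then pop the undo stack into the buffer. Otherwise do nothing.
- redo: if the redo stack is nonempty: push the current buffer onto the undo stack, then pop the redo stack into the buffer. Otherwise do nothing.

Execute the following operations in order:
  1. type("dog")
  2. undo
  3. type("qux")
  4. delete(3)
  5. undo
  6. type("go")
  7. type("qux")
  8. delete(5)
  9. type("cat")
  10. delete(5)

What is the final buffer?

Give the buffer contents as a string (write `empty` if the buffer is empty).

Answer: q

Derivation:
After op 1 (type): buf='dog' undo_depth=1 redo_depth=0
After op 2 (undo): buf='(empty)' undo_depth=0 redo_depth=1
After op 3 (type): buf='qux' undo_depth=1 redo_depth=0
After op 4 (delete): buf='(empty)' undo_depth=2 redo_depth=0
After op 5 (undo): buf='qux' undo_depth=1 redo_depth=1
After op 6 (type): buf='quxgo' undo_depth=2 redo_depth=0
After op 7 (type): buf='quxgoqux' undo_depth=3 redo_depth=0
After op 8 (delete): buf='qux' undo_depth=4 redo_depth=0
After op 9 (type): buf='quxcat' undo_depth=5 redo_depth=0
After op 10 (delete): buf='q' undo_depth=6 redo_depth=0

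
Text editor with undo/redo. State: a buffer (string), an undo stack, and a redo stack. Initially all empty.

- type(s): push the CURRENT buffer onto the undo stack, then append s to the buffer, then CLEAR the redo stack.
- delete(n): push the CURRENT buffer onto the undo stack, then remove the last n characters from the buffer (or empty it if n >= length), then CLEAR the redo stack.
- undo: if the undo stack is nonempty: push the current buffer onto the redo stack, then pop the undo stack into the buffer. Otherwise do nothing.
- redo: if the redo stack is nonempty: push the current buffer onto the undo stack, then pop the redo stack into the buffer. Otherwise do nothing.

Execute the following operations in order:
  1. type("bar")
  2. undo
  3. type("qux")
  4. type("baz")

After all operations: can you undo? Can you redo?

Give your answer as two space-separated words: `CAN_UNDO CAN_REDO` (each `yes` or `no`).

Answer: yes no

Derivation:
After op 1 (type): buf='bar' undo_depth=1 redo_depth=0
After op 2 (undo): buf='(empty)' undo_depth=0 redo_depth=1
After op 3 (type): buf='qux' undo_depth=1 redo_depth=0
After op 4 (type): buf='quxbaz' undo_depth=2 redo_depth=0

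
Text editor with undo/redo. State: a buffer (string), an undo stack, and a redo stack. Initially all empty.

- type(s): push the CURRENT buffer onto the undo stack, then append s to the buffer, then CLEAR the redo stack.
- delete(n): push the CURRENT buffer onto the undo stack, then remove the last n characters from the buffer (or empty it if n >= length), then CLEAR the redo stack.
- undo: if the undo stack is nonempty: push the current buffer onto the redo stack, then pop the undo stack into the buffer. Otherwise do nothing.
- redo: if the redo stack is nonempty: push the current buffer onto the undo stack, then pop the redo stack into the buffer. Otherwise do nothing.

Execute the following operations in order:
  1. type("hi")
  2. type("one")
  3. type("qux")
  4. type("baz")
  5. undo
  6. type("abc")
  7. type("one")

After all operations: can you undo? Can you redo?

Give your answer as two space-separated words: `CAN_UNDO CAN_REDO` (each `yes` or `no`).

Answer: yes no

Derivation:
After op 1 (type): buf='hi' undo_depth=1 redo_depth=0
After op 2 (type): buf='hione' undo_depth=2 redo_depth=0
After op 3 (type): buf='hionequx' undo_depth=3 redo_depth=0
After op 4 (type): buf='hionequxbaz' undo_depth=4 redo_depth=0
After op 5 (undo): buf='hionequx' undo_depth=3 redo_depth=1
After op 6 (type): buf='hionequxabc' undo_depth=4 redo_depth=0
After op 7 (type): buf='hionequxabcone' undo_depth=5 redo_depth=0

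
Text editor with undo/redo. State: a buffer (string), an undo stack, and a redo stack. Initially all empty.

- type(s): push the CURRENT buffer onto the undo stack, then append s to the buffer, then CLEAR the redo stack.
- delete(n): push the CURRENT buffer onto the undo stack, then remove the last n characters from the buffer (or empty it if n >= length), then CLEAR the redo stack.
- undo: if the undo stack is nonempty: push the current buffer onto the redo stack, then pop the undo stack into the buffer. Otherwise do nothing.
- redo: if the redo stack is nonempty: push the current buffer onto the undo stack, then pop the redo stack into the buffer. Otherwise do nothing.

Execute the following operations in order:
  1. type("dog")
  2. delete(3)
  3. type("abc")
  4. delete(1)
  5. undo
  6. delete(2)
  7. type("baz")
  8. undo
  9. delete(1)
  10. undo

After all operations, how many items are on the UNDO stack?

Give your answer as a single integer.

Answer: 4

Derivation:
After op 1 (type): buf='dog' undo_depth=1 redo_depth=0
After op 2 (delete): buf='(empty)' undo_depth=2 redo_depth=0
After op 3 (type): buf='abc' undo_depth=3 redo_depth=0
After op 4 (delete): buf='ab' undo_depth=4 redo_depth=0
After op 5 (undo): buf='abc' undo_depth=3 redo_depth=1
After op 6 (delete): buf='a' undo_depth=4 redo_depth=0
After op 7 (type): buf='abaz' undo_depth=5 redo_depth=0
After op 8 (undo): buf='a' undo_depth=4 redo_depth=1
After op 9 (delete): buf='(empty)' undo_depth=5 redo_depth=0
After op 10 (undo): buf='a' undo_depth=4 redo_depth=1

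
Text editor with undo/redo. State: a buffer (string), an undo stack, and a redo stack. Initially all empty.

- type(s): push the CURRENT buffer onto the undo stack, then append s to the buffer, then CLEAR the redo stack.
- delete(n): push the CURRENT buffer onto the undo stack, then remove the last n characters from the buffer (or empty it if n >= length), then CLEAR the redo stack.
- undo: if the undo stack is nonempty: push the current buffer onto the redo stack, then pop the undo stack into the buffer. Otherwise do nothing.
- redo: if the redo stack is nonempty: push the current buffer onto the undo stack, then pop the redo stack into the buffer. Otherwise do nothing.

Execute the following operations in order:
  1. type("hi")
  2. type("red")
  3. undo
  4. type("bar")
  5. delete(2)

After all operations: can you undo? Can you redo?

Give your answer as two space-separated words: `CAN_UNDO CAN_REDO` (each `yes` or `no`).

After op 1 (type): buf='hi' undo_depth=1 redo_depth=0
After op 2 (type): buf='hired' undo_depth=2 redo_depth=0
After op 3 (undo): buf='hi' undo_depth=1 redo_depth=1
After op 4 (type): buf='hibar' undo_depth=2 redo_depth=0
After op 5 (delete): buf='hib' undo_depth=3 redo_depth=0

Answer: yes no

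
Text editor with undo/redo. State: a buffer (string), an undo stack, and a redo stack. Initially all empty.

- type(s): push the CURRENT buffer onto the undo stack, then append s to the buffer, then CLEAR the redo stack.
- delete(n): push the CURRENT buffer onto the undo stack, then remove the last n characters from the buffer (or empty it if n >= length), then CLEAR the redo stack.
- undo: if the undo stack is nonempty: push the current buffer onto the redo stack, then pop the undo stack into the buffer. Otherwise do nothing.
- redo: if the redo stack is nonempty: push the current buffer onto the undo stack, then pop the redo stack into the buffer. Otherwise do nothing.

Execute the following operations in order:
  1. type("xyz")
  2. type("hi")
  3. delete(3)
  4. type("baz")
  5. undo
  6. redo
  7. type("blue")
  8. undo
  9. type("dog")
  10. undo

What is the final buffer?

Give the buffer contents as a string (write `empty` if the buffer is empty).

Answer: xybaz

Derivation:
After op 1 (type): buf='xyz' undo_depth=1 redo_depth=0
After op 2 (type): buf='xyzhi' undo_depth=2 redo_depth=0
After op 3 (delete): buf='xy' undo_depth=3 redo_depth=0
After op 4 (type): buf='xybaz' undo_depth=4 redo_depth=0
After op 5 (undo): buf='xy' undo_depth=3 redo_depth=1
After op 6 (redo): buf='xybaz' undo_depth=4 redo_depth=0
After op 7 (type): buf='xybazblue' undo_depth=5 redo_depth=0
After op 8 (undo): buf='xybaz' undo_depth=4 redo_depth=1
After op 9 (type): buf='xybazdog' undo_depth=5 redo_depth=0
After op 10 (undo): buf='xybaz' undo_depth=4 redo_depth=1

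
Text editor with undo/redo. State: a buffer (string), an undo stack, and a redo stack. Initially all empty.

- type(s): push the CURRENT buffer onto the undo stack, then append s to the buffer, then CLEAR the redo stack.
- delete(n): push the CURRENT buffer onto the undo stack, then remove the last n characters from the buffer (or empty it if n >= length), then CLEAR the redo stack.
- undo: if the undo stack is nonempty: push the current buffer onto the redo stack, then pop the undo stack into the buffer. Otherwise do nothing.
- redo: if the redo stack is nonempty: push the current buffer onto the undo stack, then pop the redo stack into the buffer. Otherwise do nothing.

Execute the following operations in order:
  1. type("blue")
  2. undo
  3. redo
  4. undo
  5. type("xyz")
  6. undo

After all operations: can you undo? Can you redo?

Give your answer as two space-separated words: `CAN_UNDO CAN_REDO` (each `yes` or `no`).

After op 1 (type): buf='blue' undo_depth=1 redo_depth=0
After op 2 (undo): buf='(empty)' undo_depth=0 redo_depth=1
After op 3 (redo): buf='blue' undo_depth=1 redo_depth=0
After op 4 (undo): buf='(empty)' undo_depth=0 redo_depth=1
After op 5 (type): buf='xyz' undo_depth=1 redo_depth=0
After op 6 (undo): buf='(empty)' undo_depth=0 redo_depth=1

Answer: no yes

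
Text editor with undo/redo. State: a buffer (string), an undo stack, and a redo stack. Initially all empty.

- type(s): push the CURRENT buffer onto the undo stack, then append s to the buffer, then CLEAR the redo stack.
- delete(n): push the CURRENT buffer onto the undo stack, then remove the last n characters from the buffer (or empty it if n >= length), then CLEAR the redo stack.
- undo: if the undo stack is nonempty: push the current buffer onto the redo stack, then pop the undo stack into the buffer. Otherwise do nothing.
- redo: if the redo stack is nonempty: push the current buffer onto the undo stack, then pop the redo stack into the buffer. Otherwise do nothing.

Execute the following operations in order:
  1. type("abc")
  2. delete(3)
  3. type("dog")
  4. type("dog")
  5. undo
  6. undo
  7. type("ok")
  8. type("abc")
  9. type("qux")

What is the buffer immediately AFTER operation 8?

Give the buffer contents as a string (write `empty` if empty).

After op 1 (type): buf='abc' undo_depth=1 redo_depth=0
After op 2 (delete): buf='(empty)' undo_depth=2 redo_depth=0
After op 3 (type): buf='dog' undo_depth=3 redo_depth=0
After op 4 (type): buf='dogdog' undo_depth=4 redo_depth=0
After op 5 (undo): buf='dog' undo_depth=3 redo_depth=1
After op 6 (undo): buf='(empty)' undo_depth=2 redo_depth=2
After op 7 (type): buf='ok' undo_depth=3 redo_depth=0
After op 8 (type): buf='okabc' undo_depth=4 redo_depth=0

Answer: okabc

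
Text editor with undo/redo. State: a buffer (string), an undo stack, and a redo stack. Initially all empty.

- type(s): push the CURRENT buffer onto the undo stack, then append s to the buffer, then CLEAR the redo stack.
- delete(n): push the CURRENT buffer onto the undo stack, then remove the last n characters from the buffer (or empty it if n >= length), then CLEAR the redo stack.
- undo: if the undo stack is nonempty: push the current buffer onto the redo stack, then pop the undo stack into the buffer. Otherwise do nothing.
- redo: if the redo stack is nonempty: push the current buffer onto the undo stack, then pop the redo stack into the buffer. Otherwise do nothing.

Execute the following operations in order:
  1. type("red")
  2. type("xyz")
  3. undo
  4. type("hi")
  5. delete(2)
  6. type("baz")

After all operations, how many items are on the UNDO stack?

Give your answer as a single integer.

Answer: 4

Derivation:
After op 1 (type): buf='red' undo_depth=1 redo_depth=0
After op 2 (type): buf='redxyz' undo_depth=2 redo_depth=0
After op 3 (undo): buf='red' undo_depth=1 redo_depth=1
After op 4 (type): buf='redhi' undo_depth=2 redo_depth=0
After op 5 (delete): buf='red' undo_depth=3 redo_depth=0
After op 6 (type): buf='redbaz' undo_depth=4 redo_depth=0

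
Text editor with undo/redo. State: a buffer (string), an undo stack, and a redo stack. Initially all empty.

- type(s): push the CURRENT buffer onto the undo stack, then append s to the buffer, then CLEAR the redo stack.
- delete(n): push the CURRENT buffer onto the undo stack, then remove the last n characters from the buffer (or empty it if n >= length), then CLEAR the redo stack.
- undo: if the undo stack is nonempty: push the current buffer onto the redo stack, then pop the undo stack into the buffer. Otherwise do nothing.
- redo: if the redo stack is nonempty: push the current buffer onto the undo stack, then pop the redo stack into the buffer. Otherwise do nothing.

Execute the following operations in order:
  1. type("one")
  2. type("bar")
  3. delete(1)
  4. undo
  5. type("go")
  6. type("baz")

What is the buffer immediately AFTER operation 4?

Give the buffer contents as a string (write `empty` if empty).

After op 1 (type): buf='one' undo_depth=1 redo_depth=0
After op 2 (type): buf='onebar' undo_depth=2 redo_depth=0
After op 3 (delete): buf='oneba' undo_depth=3 redo_depth=0
After op 4 (undo): buf='onebar' undo_depth=2 redo_depth=1

Answer: onebar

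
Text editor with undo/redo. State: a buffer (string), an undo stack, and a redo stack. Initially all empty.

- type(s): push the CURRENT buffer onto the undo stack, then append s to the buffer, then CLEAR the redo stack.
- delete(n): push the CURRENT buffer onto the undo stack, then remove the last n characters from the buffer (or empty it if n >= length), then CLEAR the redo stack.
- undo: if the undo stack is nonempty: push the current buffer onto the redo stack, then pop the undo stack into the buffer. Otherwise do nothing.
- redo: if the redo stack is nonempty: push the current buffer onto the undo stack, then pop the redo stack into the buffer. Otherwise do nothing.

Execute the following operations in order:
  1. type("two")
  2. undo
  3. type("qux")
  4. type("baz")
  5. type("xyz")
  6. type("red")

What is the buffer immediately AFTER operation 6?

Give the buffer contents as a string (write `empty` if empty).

After op 1 (type): buf='two' undo_depth=1 redo_depth=0
After op 2 (undo): buf='(empty)' undo_depth=0 redo_depth=1
After op 3 (type): buf='qux' undo_depth=1 redo_depth=0
After op 4 (type): buf='quxbaz' undo_depth=2 redo_depth=0
After op 5 (type): buf='quxbazxyz' undo_depth=3 redo_depth=0
After op 6 (type): buf='quxbazxyzred' undo_depth=4 redo_depth=0

Answer: quxbazxyzred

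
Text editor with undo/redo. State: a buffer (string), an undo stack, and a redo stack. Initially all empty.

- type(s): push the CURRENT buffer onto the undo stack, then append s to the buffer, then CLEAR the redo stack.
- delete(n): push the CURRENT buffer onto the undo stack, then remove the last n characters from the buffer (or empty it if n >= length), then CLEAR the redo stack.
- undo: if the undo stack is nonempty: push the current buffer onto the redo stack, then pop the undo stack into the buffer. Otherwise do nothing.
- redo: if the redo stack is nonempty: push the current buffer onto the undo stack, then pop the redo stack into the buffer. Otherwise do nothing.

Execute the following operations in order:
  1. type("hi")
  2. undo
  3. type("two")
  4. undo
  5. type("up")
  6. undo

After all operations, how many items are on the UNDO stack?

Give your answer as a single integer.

After op 1 (type): buf='hi' undo_depth=1 redo_depth=0
After op 2 (undo): buf='(empty)' undo_depth=0 redo_depth=1
After op 3 (type): buf='two' undo_depth=1 redo_depth=0
After op 4 (undo): buf='(empty)' undo_depth=0 redo_depth=1
After op 5 (type): buf='up' undo_depth=1 redo_depth=0
After op 6 (undo): buf='(empty)' undo_depth=0 redo_depth=1

Answer: 0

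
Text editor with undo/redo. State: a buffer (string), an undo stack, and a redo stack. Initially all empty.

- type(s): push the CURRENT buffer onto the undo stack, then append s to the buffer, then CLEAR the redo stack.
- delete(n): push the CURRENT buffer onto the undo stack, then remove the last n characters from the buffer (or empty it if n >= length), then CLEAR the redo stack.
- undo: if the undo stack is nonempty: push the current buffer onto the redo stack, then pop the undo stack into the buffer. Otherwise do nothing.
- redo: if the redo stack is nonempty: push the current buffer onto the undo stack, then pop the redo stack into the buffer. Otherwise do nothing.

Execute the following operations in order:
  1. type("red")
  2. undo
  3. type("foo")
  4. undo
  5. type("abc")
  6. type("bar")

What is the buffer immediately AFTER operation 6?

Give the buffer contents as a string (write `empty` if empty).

Answer: abcbar

Derivation:
After op 1 (type): buf='red' undo_depth=1 redo_depth=0
After op 2 (undo): buf='(empty)' undo_depth=0 redo_depth=1
After op 3 (type): buf='foo' undo_depth=1 redo_depth=0
After op 4 (undo): buf='(empty)' undo_depth=0 redo_depth=1
After op 5 (type): buf='abc' undo_depth=1 redo_depth=0
After op 6 (type): buf='abcbar' undo_depth=2 redo_depth=0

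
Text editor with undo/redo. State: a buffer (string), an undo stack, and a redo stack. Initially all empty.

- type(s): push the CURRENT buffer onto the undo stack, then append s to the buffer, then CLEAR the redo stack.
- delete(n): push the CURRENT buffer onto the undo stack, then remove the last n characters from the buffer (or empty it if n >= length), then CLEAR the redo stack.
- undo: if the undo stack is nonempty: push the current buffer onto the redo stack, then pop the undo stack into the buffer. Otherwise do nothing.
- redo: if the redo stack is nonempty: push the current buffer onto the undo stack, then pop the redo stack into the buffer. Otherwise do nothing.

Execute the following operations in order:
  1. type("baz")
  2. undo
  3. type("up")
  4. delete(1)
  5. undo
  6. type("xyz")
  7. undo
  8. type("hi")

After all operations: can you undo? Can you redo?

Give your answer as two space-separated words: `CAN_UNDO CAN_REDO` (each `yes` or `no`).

Answer: yes no

Derivation:
After op 1 (type): buf='baz' undo_depth=1 redo_depth=0
After op 2 (undo): buf='(empty)' undo_depth=0 redo_depth=1
After op 3 (type): buf='up' undo_depth=1 redo_depth=0
After op 4 (delete): buf='u' undo_depth=2 redo_depth=0
After op 5 (undo): buf='up' undo_depth=1 redo_depth=1
After op 6 (type): buf='upxyz' undo_depth=2 redo_depth=0
After op 7 (undo): buf='up' undo_depth=1 redo_depth=1
After op 8 (type): buf='uphi' undo_depth=2 redo_depth=0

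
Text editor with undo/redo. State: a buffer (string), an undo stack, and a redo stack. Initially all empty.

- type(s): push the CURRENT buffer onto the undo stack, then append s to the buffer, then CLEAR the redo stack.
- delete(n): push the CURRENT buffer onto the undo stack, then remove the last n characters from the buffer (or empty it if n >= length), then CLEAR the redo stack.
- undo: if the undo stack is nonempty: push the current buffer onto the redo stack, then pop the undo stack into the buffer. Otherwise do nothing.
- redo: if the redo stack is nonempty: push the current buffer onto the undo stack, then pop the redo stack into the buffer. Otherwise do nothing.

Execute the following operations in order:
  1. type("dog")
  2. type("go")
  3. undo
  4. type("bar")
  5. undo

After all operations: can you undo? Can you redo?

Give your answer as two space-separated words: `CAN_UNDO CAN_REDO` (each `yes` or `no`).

After op 1 (type): buf='dog' undo_depth=1 redo_depth=0
After op 2 (type): buf='doggo' undo_depth=2 redo_depth=0
After op 3 (undo): buf='dog' undo_depth=1 redo_depth=1
After op 4 (type): buf='dogbar' undo_depth=2 redo_depth=0
After op 5 (undo): buf='dog' undo_depth=1 redo_depth=1

Answer: yes yes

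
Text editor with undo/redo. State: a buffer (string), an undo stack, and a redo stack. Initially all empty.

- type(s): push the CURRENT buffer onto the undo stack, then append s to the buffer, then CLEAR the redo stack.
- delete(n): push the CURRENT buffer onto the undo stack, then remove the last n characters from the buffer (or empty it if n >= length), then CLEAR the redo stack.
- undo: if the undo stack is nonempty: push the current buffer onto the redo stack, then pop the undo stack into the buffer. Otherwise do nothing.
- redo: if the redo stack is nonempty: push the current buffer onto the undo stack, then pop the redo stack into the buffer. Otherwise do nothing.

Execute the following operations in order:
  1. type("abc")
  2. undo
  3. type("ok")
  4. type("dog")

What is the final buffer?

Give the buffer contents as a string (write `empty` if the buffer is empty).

Answer: okdog

Derivation:
After op 1 (type): buf='abc' undo_depth=1 redo_depth=0
After op 2 (undo): buf='(empty)' undo_depth=0 redo_depth=1
After op 3 (type): buf='ok' undo_depth=1 redo_depth=0
After op 4 (type): buf='okdog' undo_depth=2 redo_depth=0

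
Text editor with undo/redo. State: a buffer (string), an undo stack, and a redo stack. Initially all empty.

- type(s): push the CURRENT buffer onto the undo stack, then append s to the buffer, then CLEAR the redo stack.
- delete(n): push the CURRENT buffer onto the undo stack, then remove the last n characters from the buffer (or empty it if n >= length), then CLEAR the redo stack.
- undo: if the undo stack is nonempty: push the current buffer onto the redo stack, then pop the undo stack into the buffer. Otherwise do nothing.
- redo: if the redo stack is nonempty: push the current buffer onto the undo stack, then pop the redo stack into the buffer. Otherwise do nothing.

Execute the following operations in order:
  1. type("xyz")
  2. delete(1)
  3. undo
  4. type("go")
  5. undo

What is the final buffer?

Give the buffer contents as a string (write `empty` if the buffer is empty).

After op 1 (type): buf='xyz' undo_depth=1 redo_depth=0
After op 2 (delete): buf='xy' undo_depth=2 redo_depth=0
After op 3 (undo): buf='xyz' undo_depth=1 redo_depth=1
After op 4 (type): buf='xyzgo' undo_depth=2 redo_depth=0
After op 5 (undo): buf='xyz' undo_depth=1 redo_depth=1

Answer: xyz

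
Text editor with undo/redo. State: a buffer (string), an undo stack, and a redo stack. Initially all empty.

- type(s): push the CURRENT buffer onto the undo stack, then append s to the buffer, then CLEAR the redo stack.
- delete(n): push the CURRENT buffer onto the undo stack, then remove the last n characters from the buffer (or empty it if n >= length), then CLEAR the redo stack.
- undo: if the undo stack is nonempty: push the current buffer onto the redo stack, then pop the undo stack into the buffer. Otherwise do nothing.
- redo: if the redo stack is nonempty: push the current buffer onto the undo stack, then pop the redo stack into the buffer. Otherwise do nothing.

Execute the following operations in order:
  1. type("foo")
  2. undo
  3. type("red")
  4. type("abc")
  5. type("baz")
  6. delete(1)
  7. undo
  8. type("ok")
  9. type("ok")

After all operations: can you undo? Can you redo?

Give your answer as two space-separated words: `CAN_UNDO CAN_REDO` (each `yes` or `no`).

Answer: yes no

Derivation:
After op 1 (type): buf='foo' undo_depth=1 redo_depth=0
After op 2 (undo): buf='(empty)' undo_depth=0 redo_depth=1
After op 3 (type): buf='red' undo_depth=1 redo_depth=0
After op 4 (type): buf='redabc' undo_depth=2 redo_depth=0
After op 5 (type): buf='redabcbaz' undo_depth=3 redo_depth=0
After op 6 (delete): buf='redabcba' undo_depth=4 redo_depth=0
After op 7 (undo): buf='redabcbaz' undo_depth=3 redo_depth=1
After op 8 (type): buf='redabcbazok' undo_depth=4 redo_depth=0
After op 9 (type): buf='redabcbazokok' undo_depth=5 redo_depth=0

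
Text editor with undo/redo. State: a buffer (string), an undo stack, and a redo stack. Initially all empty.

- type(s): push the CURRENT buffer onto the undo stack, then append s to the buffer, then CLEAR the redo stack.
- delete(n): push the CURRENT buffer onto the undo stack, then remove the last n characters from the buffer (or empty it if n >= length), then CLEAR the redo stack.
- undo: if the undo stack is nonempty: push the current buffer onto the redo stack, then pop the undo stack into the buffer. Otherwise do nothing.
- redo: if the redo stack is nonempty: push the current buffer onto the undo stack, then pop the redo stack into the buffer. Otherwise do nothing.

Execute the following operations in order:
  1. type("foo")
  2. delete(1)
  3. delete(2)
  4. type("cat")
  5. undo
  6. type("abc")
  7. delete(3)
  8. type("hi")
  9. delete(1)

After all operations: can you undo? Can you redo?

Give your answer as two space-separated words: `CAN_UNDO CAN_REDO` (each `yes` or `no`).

Answer: yes no

Derivation:
After op 1 (type): buf='foo' undo_depth=1 redo_depth=0
After op 2 (delete): buf='fo' undo_depth=2 redo_depth=0
After op 3 (delete): buf='(empty)' undo_depth=3 redo_depth=0
After op 4 (type): buf='cat' undo_depth=4 redo_depth=0
After op 5 (undo): buf='(empty)' undo_depth=3 redo_depth=1
After op 6 (type): buf='abc' undo_depth=4 redo_depth=0
After op 7 (delete): buf='(empty)' undo_depth=5 redo_depth=0
After op 8 (type): buf='hi' undo_depth=6 redo_depth=0
After op 9 (delete): buf='h' undo_depth=7 redo_depth=0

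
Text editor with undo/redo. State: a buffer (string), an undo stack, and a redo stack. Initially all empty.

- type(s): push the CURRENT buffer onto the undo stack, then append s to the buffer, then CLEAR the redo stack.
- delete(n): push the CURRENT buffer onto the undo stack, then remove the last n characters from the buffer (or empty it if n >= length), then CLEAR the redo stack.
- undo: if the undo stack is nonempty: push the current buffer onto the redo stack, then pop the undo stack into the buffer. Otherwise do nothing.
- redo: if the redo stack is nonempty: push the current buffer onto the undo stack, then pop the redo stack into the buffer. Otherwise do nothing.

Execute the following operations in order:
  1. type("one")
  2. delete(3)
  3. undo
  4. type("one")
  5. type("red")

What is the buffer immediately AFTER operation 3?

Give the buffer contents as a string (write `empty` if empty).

After op 1 (type): buf='one' undo_depth=1 redo_depth=0
After op 2 (delete): buf='(empty)' undo_depth=2 redo_depth=0
After op 3 (undo): buf='one' undo_depth=1 redo_depth=1

Answer: one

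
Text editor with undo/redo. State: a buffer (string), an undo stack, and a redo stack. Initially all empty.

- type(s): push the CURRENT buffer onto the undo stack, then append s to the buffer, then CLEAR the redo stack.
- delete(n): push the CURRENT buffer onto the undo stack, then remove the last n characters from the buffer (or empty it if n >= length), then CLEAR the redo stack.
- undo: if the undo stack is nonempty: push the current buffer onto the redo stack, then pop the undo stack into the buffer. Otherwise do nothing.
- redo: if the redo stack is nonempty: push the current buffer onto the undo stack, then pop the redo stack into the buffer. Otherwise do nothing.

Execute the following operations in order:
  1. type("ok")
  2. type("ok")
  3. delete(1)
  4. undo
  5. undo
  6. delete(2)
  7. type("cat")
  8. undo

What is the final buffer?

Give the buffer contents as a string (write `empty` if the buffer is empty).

After op 1 (type): buf='ok' undo_depth=1 redo_depth=0
After op 2 (type): buf='okok' undo_depth=2 redo_depth=0
After op 3 (delete): buf='oko' undo_depth=3 redo_depth=0
After op 4 (undo): buf='okok' undo_depth=2 redo_depth=1
After op 5 (undo): buf='ok' undo_depth=1 redo_depth=2
After op 6 (delete): buf='(empty)' undo_depth=2 redo_depth=0
After op 7 (type): buf='cat' undo_depth=3 redo_depth=0
After op 8 (undo): buf='(empty)' undo_depth=2 redo_depth=1

Answer: empty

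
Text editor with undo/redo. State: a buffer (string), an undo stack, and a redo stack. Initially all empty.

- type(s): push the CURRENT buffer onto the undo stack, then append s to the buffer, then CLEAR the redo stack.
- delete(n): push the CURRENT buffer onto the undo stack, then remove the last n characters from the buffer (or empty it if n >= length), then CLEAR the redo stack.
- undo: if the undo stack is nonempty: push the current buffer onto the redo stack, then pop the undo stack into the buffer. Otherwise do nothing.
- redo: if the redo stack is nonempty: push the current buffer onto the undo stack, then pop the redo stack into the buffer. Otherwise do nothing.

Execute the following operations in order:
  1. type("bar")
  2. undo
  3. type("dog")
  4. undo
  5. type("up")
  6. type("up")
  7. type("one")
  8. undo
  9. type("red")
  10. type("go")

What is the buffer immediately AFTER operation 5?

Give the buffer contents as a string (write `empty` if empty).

After op 1 (type): buf='bar' undo_depth=1 redo_depth=0
After op 2 (undo): buf='(empty)' undo_depth=0 redo_depth=1
After op 3 (type): buf='dog' undo_depth=1 redo_depth=0
After op 4 (undo): buf='(empty)' undo_depth=0 redo_depth=1
After op 5 (type): buf='up' undo_depth=1 redo_depth=0

Answer: up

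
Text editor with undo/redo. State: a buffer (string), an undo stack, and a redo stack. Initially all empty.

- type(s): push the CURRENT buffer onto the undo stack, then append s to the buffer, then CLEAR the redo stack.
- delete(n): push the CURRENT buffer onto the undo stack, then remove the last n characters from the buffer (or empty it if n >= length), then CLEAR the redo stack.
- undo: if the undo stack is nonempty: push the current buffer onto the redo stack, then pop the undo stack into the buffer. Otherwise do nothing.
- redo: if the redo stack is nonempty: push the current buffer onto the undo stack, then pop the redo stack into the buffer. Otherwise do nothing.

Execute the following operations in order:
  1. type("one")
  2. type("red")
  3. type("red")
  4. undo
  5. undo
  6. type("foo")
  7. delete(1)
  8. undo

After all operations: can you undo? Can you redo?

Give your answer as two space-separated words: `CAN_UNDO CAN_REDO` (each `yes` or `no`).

After op 1 (type): buf='one' undo_depth=1 redo_depth=0
After op 2 (type): buf='onered' undo_depth=2 redo_depth=0
After op 3 (type): buf='oneredred' undo_depth=3 redo_depth=0
After op 4 (undo): buf='onered' undo_depth=2 redo_depth=1
After op 5 (undo): buf='one' undo_depth=1 redo_depth=2
After op 6 (type): buf='onefoo' undo_depth=2 redo_depth=0
After op 7 (delete): buf='onefo' undo_depth=3 redo_depth=0
After op 8 (undo): buf='onefoo' undo_depth=2 redo_depth=1

Answer: yes yes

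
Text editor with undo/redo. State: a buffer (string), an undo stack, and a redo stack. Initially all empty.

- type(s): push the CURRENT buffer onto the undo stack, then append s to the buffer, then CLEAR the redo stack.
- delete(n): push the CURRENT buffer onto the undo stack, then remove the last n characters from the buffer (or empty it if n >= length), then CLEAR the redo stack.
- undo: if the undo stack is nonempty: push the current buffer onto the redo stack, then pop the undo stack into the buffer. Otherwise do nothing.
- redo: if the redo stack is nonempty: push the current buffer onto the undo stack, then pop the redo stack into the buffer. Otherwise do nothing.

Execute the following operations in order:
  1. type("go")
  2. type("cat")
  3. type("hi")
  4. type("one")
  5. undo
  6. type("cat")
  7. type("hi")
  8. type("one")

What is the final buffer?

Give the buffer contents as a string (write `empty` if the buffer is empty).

Answer: gocathicathione

Derivation:
After op 1 (type): buf='go' undo_depth=1 redo_depth=0
After op 2 (type): buf='gocat' undo_depth=2 redo_depth=0
After op 3 (type): buf='gocathi' undo_depth=3 redo_depth=0
After op 4 (type): buf='gocathione' undo_depth=4 redo_depth=0
After op 5 (undo): buf='gocathi' undo_depth=3 redo_depth=1
After op 6 (type): buf='gocathicat' undo_depth=4 redo_depth=0
After op 7 (type): buf='gocathicathi' undo_depth=5 redo_depth=0
After op 8 (type): buf='gocathicathione' undo_depth=6 redo_depth=0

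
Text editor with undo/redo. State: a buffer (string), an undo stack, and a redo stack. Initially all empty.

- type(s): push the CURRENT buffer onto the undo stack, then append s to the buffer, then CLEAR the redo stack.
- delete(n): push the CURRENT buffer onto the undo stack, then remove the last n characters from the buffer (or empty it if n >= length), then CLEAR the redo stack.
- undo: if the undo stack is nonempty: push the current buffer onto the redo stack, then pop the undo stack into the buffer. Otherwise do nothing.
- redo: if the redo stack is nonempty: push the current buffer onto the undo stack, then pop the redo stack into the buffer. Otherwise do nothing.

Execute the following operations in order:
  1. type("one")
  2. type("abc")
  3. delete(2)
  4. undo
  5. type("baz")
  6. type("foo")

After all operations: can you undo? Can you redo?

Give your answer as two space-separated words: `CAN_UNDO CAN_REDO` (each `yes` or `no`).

Answer: yes no

Derivation:
After op 1 (type): buf='one' undo_depth=1 redo_depth=0
After op 2 (type): buf='oneabc' undo_depth=2 redo_depth=0
After op 3 (delete): buf='onea' undo_depth=3 redo_depth=0
After op 4 (undo): buf='oneabc' undo_depth=2 redo_depth=1
After op 5 (type): buf='oneabcbaz' undo_depth=3 redo_depth=0
After op 6 (type): buf='oneabcbazfoo' undo_depth=4 redo_depth=0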